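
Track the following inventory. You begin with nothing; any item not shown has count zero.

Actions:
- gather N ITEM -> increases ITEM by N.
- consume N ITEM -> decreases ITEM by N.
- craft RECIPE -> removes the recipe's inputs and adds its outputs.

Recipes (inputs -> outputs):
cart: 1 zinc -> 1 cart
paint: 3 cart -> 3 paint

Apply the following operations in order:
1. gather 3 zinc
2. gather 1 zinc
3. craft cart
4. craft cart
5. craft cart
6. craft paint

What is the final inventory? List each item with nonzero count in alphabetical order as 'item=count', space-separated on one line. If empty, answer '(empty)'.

Answer: paint=3 zinc=1

Derivation:
After 1 (gather 3 zinc): zinc=3
After 2 (gather 1 zinc): zinc=4
After 3 (craft cart): cart=1 zinc=3
After 4 (craft cart): cart=2 zinc=2
After 5 (craft cart): cart=3 zinc=1
After 6 (craft paint): paint=3 zinc=1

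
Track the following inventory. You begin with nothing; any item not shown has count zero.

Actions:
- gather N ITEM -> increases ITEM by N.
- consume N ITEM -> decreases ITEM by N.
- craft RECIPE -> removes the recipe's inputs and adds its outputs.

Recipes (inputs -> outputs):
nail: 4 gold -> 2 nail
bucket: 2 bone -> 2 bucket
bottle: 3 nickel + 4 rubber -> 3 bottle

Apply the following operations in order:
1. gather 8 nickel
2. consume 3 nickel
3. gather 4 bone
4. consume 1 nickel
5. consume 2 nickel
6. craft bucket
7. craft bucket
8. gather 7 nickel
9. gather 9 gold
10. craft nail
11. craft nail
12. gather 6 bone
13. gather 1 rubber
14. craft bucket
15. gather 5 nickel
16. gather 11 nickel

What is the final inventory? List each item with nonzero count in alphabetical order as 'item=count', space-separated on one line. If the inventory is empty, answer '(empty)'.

Answer: bone=4 bucket=6 gold=1 nail=4 nickel=25 rubber=1

Derivation:
After 1 (gather 8 nickel): nickel=8
After 2 (consume 3 nickel): nickel=5
After 3 (gather 4 bone): bone=4 nickel=5
After 4 (consume 1 nickel): bone=4 nickel=4
After 5 (consume 2 nickel): bone=4 nickel=2
After 6 (craft bucket): bone=2 bucket=2 nickel=2
After 7 (craft bucket): bucket=4 nickel=2
After 8 (gather 7 nickel): bucket=4 nickel=9
After 9 (gather 9 gold): bucket=4 gold=9 nickel=9
After 10 (craft nail): bucket=4 gold=5 nail=2 nickel=9
After 11 (craft nail): bucket=4 gold=1 nail=4 nickel=9
After 12 (gather 6 bone): bone=6 bucket=4 gold=1 nail=4 nickel=9
After 13 (gather 1 rubber): bone=6 bucket=4 gold=1 nail=4 nickel=9 rubber=1
After 14 (craft bucket): bone=4 bucket=6 gold=1 nail=4 nickel=9 rubber=1
After 15 (gather 5 nickel): bone=4 bucket=6 gold=1 nail=4 nickel=14 rubber=1
After 16 (gather 11 nickel): bone=4 bucket=6 gold=1 nail=4 nickel=25 rubber=1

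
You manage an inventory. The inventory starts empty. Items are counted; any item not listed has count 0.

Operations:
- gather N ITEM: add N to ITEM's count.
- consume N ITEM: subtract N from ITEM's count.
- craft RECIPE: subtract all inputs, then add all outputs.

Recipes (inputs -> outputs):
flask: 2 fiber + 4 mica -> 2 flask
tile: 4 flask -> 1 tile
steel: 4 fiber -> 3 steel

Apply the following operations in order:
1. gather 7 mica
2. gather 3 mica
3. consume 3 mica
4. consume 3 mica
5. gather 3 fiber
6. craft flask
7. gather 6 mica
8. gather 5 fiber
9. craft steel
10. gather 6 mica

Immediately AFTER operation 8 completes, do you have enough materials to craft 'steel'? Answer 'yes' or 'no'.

After 1 (gather 7 mica): mica=7
After 2 (gather 3 mica): mica=10
After 3 (consume 3 mica): mica=7
After 4 (consume 3 mica): mica=4
After 5 (gather 3 fiber): fiber=3 mica=4
After 6 (craft flask): fiber=1 flask=2
After 7 (gather 6 mica): fiber=1 flask=2 mica=6
After 8 (gather 5 fiber): fiber=6 flask=2 mica=6

Answer: yes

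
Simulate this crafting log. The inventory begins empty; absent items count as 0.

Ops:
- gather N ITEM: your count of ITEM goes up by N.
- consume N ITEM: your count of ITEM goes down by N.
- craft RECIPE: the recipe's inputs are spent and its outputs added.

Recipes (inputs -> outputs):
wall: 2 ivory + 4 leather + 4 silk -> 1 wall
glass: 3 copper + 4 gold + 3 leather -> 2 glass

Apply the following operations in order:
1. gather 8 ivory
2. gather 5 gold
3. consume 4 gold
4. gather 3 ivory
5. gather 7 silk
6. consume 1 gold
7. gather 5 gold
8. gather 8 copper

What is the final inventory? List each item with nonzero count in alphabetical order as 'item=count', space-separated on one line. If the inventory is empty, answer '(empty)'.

After 1 (gather 8 ivory): ivory=8
After 2 (gather 5 gold): gold=5 ivory=8
After 3 (consume 4 gold): gold=1 ivory=8
After 4 (gather 3 ivory): gold=1 ivory=11
After 5 (gather 7 silk): gold=1 ivory=11 silk=7
After 6 (consume 1 gold): ivory=11 silk=7
After 7 (gather 5 gold): gold=5 ivory=11 silk=7
After 8 (gather 8 copper): copper=8 gold=5 ivory=11 silk=7

Answer: copper=8 gold=5 ivory=11 silk=7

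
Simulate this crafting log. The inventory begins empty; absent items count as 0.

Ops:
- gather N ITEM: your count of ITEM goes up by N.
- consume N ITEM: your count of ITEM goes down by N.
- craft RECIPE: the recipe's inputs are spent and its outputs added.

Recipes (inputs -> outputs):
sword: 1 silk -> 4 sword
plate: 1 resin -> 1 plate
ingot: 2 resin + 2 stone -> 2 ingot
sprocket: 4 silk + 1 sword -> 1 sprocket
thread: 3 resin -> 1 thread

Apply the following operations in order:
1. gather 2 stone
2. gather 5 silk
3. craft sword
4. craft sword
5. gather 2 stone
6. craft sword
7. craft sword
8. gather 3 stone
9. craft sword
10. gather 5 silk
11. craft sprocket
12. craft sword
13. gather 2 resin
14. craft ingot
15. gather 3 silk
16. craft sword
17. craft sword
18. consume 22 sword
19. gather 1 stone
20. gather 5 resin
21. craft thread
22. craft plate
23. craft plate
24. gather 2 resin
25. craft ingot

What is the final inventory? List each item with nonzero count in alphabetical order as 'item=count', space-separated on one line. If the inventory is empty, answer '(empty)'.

Answer: ingot=4 plate=2 silk=1 sprocket=1 stone=4 sword=9 thread=1

Derivation:
After 1 (gather 2 stone): stone=2
After 2 (gather 5 silk): silk=5 stone=2
After 3 (craft sword): silk=4 stone=2 sword=4
After 4 (craft sword): silk=3 stone=2 sword=8
After 5 (gather 2 stone): silk=3 stone=4 sword=8
After 6 (craft sword): silk=2 stone=4 sword=12
After 7 (craft sword): silk=1 stone=4 sword=16
After 8 (gather 3 stone): silk=1 stone=7 sword=16
After 9 (craft sword): stone=7 sword=20
After 10 (gather 5 silk): silk=5 stone=7 sword=20
After 11 (craft sprocket): silk=1 sprocket=1 stone=7 sword=19
After 12 (craft sword): sprocket=1 stone=7 sword=23
After 13 (gather 2 resin): resin=2 sprocket=1 stone=7 sword=23
After 14 (craft ingot): ingot=2 sprocket=1 stone=5 sword=23
After 15 (gather 3 silk): ingot=2 silk=3 sprocket=1 stone=5 sword=23
After 16 (craft sword): ingot=2 silk=2 sprocket=1 stone=5 sword=27
After 17 (craft sword): ingot=2 silk=1 sprocket=1 stone=5 sword=31
After 18 (consume 22 sword): ingot=2 silk=1 sprocket=1 stone=5 sword=9
After 19 (gather 1 stone): ingot=2 silk=1 sprocket=1 stone=6 sword=9
After 20 (gather 5 resin): ingot=2 resin=5 silk=1 sprocket=1 stone=6 sword=9
After 21 (craft thread): ingot=2 resin=2 silk=1 sprocket=1 stone=6 sword=9 thread=1
After 22 (craft plate): ingot=2 plate=1 resin=1 silk=1 sprocket=1 stone=6 sword=9 thread=1
After 23 (craft plate): ingot=2 plate=2 silk=1 sprocket=1 stone=6 sword=9 thread=1
After 24 (gather 2 resin): ingot=2 plate=2 resin=2 silk=1 sprocket=1 stone=6 sword=9 thread=1
After 25 (craft ingot): ingot=4 plate=2 silk=1 sprocket=1 stone=4 sword=9 thread=1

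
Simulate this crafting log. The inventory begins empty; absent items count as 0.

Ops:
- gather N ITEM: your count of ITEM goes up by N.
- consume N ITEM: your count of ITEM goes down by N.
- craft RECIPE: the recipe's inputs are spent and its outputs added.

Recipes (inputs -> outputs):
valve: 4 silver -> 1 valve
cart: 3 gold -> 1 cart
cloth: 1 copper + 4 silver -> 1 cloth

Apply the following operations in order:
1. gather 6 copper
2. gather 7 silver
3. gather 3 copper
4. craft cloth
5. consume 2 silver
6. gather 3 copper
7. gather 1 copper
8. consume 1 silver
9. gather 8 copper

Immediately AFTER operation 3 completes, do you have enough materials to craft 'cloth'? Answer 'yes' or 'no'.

After 1 (gather 6 copper): copper=6
After 2 (gather 7 silver): copper=6 silver=7
After 3 (gather 3 copper): copper=9 silver=7

Answer: yes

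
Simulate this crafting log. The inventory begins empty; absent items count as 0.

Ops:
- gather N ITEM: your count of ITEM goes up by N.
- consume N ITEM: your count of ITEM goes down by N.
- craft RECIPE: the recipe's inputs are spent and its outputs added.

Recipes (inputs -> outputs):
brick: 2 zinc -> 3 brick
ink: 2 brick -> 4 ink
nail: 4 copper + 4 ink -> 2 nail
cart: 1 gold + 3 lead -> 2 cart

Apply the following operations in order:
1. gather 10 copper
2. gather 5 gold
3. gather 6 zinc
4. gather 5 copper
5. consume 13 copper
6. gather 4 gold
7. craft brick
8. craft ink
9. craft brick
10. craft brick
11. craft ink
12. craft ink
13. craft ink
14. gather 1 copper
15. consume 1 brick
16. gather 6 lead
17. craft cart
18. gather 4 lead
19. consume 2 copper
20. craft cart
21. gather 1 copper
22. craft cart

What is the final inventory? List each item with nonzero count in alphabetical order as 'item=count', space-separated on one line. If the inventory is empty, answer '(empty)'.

After 1 (gather 10 copper): copper=10
After 2 (gather 5 gold): copper=10 gold=5
After 3 (gather 6 zinc): copper=10 gold=5 zinc=6
After 4 (gather 5 copper): copper=15 gold=5 zinc=6
After 5 (consume 13 copper): copper=2 gold=5 zinc=6
After 6 (gather 4 gold): copper=2 gold=9 zinc=6
After 7 (craft brick): brick=3 copper=2 gold=9 zinc=4
After 8 (craft ink): brick=1 copper=2 gold=9 ink=4 zinc=4
After 9 (craft brick): brick=4 copper=2 gold=9 ink=4 zinc=2
After 10 (craft brick): brick=7 copper=2 gold=9 ink=4
After 11 (craft ink): brick=5 copper=2 gold=9 ink=8
After 12 (craft ink): brick=3 copper=2 gold=9 ink=12
After 13 (craft ink): brick=1 copper=2 gold=9 ink=16
After 14 (gather 1 copper): brick=1 copper=3 gold=9 ink=16
After 15 (consume 1 brick): copper=3 gold=9 ink=16
After 16 (gather 6 lead): copper=3 gold=9 ink=16 lead=6
After 17 (craft cart): cart=2 copper=3 gold=8 ink=16 lead=3
After 18 (gather 4 lead): cart=2 copper=3 gold=8 ink=16 lead=7
After 19 (consume 2 copper): cart=2 copper=1 gold=8 ink=16 lead=7
After 20 (craft cart): cart=4 copper=1 gold=7 ink=16 lead=4
After 21 (gather 1 copper): cart=4 copper=2 gold=7 ink=16 lead=4
After 22 (craft cart): cart=6 copper=2 gold=6 ink=16 lead=1

Answer: cart=6 copper=2 gold=6 ink=16 lead=1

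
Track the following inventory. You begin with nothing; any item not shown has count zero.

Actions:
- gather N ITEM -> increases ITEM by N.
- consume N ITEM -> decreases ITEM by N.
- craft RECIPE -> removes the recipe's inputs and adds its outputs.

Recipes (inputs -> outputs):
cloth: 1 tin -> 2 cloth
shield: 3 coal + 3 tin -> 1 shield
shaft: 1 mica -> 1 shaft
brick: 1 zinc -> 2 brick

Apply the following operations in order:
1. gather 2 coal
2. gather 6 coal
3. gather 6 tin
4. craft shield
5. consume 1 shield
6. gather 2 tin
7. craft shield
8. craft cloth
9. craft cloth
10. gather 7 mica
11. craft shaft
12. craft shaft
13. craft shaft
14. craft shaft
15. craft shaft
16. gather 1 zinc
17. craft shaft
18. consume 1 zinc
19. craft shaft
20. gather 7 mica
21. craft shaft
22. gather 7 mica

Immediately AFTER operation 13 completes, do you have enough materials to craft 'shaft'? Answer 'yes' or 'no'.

Answer: yes

Derivation:
After 1 (gather 2 coal): coal=2
After 2 (gather 6 coal): coal=8
After 3 (gather 6 tin): coal=8 tin=6
After 4 (craft shield): coal=5 shield=1 tin=3
After 5 (consume 1 shield): coal=5 tin=3
After 6 (gather 2 tin): coal=5 tin=5
After 7 (craft shield): coal=2 shield=1 tin=2
After 8 (craft cloth): cloth=2 coal=2 shield=1 tin=1
After 9 (craft cloth): cloth=4 coal=2 shield=1
After 10 (gather 7 mica): cloth=4 coal=2 mica=7 shield=1
After 11 (craft shaft): cloth=4 coal=2 mica=6 shaft=1 shield=1
After 12 (craft shaft): cloth=4 coal=2 mica=5 shaft=2 shield=1
After 13 (craft shaft): cloth=4 coal=2 mica=4 shaft=3 shield=1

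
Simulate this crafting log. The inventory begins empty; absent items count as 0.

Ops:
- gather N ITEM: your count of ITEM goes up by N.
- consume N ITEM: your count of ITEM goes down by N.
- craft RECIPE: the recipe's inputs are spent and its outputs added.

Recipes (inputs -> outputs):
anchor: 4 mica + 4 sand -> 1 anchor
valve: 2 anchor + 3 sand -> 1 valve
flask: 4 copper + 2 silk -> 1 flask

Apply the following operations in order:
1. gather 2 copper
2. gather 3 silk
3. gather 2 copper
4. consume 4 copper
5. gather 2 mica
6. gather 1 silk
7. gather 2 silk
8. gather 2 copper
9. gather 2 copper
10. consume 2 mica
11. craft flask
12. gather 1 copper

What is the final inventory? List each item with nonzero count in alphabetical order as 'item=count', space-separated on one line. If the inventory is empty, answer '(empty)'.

Answer: copper=1 flask=1 silk=4

Derivation:
After 1 (gather 2 copper): copper=2
After 2 (gather 3 silk): copper=2 silk=3
After 3 (gather 2 copper): copper=4 silk=3
After 4 (consume 4 copper): silk=3
After 5 (gather 2 mica): mica=2 silk=3
After 6 (gather 1 silk): mica=2 silk=4
After 7 (gather 2 silk): mica=2 silk=6
After 8 (gather 2 copper): copper=2 mica=2 silk=6
After 9 (gather 2 copper): copper=4 mica=2 silk=6
After 10 (consume 2 mica): copper=4 silk=6
After 11 (craft flask): flask=1 silk=4
After 12 (gather 1 copper): copper=1 flask=1 silk=4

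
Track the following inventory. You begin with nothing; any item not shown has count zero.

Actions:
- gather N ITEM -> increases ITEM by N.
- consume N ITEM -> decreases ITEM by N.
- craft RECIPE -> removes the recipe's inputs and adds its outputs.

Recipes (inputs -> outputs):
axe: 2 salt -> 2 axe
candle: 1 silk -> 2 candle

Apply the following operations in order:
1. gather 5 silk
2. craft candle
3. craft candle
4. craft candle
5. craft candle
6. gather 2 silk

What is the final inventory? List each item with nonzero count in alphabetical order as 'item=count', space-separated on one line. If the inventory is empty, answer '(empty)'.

After 1 (gather 5 silk): silk=5
After 2 (craft candle): candle=2 silk=4
After 3 (craft candle): candle=4 silk=3
After 4 (craft candle): candle=6 silk=2
After 5 (craft candle): candle=8 silk=1
After 6 (gather 2 silk): candle=8 silk=3

Answer: candle=8 silk=3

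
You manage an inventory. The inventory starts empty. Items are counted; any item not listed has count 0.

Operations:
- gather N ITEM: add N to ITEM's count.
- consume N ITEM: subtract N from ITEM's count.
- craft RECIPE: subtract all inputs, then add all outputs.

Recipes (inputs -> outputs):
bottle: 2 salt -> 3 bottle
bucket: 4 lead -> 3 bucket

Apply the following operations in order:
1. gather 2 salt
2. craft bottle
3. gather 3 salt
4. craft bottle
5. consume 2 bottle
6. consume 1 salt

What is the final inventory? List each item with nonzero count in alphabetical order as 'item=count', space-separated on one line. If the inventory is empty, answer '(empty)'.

After 1 (gather 2 salt): salt=2
After 2 (craft bottle): bottle=3
After 3 (gather 3 salt): bottle=3 salt=3
After 4 (craft bottle): bottle=6 salt=1
After 5 (consume 2 bottle): bottle=4 salt=1
After 6 (consume 1 salt): bottle=4

Answer: bottle=4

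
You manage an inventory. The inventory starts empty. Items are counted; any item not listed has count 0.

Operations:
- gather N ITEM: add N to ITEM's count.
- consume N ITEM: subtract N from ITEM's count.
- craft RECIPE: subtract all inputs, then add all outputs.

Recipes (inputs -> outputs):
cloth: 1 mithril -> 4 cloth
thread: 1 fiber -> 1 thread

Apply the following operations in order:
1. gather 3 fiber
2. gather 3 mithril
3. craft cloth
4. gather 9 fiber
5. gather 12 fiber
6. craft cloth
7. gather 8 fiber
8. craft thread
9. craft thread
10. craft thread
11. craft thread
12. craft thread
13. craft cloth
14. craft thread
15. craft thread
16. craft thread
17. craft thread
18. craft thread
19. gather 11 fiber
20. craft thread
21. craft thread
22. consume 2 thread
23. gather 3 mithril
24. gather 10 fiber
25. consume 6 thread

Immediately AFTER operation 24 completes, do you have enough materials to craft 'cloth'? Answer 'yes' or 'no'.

After 1 (gather 3 fiber): fiber=3
After 2 (gather 3 mithril): fiber=3 mithril=3
After 3 (craft cloth): cloth=4 fiber=3 mithril=2
After 4 (gather 9 fiber): cloth=4 fiber=12 mithril=2
After 5 (gather 12 fiber): cloth=4 fiber=24 mithril=2
After 6 (craft cloth): cloth=8 fiber=24 mithril=1
After 7 (gather 8 fiber): cloth=8 fiber=32 mithril=1
After 8 (craft thread): cloth=8 fiber=31 mithril=1 thread=1
After 9 (craft thread): cloth=8 fiber=30 mithril=1 thread=2
After 10 (craft thread): cloth=8 fiber=29 mithril=1 thread=3
After 11 (craft thread): cloth=8 fiber=28 mithril=1 thread=4
After 12 (craft thread): cloth=8 fiber=27 mithril=1 thread=5
After 13 (craft cloth): cloth=12 fiber=27 thread=5
After 14 (craft thread): cloth=12 fiber=26 thread=6
After 15 (craft thread): cloth=12 fiber=25 thread=7
After 16 (craft thread): cloth=12 fiber=24 thread=8
After 17 (craft thread): cloth=12 fiber=23 thread=9
After 18 (craft thread): cloth=12 fiber=22 thread=10
After 19 (gather 11 fiber): cloth=12 fiber=33 thread=10
After 20 (craft thread): cloth=12 fiber=32 thread=11
After 21 (craft thread): cloth=12 fiber=31 thread=12
After 22 (consume 2 thread): cloth=12 fiber=31 thread=10
After 23 (gather 3 mithril): cloth=12 fiber=31 mithril=3 thread=10
After 24 (gather 10 fiber): cloth=12 fiber=41 mithril=3 thread=10

Answer: yes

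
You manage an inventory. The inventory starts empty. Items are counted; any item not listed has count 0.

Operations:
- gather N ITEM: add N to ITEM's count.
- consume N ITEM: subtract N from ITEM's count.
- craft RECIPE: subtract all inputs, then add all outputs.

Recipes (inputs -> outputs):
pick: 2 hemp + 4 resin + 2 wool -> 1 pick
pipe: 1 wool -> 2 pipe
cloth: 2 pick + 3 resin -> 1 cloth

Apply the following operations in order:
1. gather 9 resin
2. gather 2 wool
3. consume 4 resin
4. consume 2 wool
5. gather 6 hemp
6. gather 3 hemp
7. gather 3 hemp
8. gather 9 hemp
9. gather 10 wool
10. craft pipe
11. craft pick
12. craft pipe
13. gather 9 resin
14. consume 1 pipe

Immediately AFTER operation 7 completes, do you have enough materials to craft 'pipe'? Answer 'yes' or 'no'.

After 1 (gather 9 resin): resin=9
After 2 (gather 2 wool): resin=9 wool=2
After 3 (consume 4 resin): resin=5 wool=2
After 4 (consume 2 wool): resin=5
After 5 (gather 6 hemp): hemp=6 resin=5
After 6 (gather 3 hemp): hemp=9 resin=5
After 7 (gather 3 hemp): hemp=12 resin=5

Answer: no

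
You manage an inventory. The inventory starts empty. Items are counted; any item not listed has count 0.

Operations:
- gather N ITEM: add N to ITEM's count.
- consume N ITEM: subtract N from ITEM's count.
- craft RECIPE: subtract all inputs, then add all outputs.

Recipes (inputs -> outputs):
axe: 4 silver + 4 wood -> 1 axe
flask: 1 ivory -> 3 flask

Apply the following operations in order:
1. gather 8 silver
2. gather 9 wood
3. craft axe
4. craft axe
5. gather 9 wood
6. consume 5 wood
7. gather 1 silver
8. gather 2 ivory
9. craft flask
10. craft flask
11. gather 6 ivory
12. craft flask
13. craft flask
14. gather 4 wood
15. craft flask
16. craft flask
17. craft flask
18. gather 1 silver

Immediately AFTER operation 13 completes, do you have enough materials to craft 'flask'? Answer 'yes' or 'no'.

After 1 (gather 8 silver): silver=8
After 2 (gather 9 wood): silver=8 wood=9
After 3 (craft axe): axe=1 silver=4 wood=5
After 4 (craft axe): axe=2 wood=1
After 5 (gather 9 wood): axe=2 wood=10
After 6 (consume 5 wood): axe=2 wood=5
After 7 (gather 1 silver): axe=2 silver=1 wood=5
After 8 (gather 2 ivory): axe=2 ivory=2 silver=1 wood=5
After 9 (craft flask): axe=2 flask=3 ivory=1 silver=1 wood=5
After 10 (craft flask): axe=2 flask=6 silver=1 wood=5
After 11 (gather 6 ivory): axe=2 flask=6 ivory=6 silver=1 wood=5
After 12 (craft flask): axe=2 flask=9 ivory=5 silver=1 wood=5
After 13 (craft flask): axe=2 flask=12 ivory=4 silver=1 wood=5

Answer: yes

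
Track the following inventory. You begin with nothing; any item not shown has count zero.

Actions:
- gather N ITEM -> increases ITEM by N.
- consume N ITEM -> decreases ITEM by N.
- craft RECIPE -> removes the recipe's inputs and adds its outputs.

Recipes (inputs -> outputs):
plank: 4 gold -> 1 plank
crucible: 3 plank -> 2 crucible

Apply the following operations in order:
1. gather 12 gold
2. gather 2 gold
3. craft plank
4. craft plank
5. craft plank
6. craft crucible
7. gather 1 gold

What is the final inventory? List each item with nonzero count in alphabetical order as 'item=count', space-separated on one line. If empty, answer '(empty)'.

Answer: crucible=2 gold=3

Derivation:
After 1 (gather 12 gold): gold=12
After 2 (gather 2 gold): gold=14
After 3 (craft plank): gold=10 plank=1
After 4 (craft plank): gold=6 plank=2
After 5 (craft plank): gold=2 plank=3
After 6 (craft crucible): crucible=2 gold=2
After 7 (gather 1 gold): crucible=2 gold=3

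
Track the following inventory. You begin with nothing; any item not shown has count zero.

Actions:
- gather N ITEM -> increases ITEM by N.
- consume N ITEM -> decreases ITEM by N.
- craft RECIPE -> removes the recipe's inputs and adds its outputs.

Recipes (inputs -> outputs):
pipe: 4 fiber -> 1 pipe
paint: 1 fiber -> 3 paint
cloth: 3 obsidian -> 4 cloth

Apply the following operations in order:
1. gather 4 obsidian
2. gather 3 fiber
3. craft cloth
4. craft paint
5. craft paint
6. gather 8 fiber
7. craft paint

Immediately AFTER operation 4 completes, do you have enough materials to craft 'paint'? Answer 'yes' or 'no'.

Answer: yes

Derivation:
After 1 (gather 4 obsidian): obsidian=4
After 2 (gather 3 fiber): fiber=3 obsidian=4
After 3 (craft cloth): cloth=4 fiber=3 obsidian=1
After 4 (craft paint): cloth=4 fiber=2 obsidian=1 paint=3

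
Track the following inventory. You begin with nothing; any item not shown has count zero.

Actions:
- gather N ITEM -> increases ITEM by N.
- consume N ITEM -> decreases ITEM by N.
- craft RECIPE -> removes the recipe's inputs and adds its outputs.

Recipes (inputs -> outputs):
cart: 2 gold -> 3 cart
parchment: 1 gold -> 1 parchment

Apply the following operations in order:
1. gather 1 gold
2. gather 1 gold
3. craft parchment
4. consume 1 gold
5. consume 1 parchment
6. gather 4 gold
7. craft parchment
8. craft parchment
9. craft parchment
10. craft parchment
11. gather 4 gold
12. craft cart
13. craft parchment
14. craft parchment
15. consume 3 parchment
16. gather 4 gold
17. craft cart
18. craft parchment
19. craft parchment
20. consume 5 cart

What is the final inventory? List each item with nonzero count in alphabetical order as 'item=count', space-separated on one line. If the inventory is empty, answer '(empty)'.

Answer: cart=1 parchment=5

Derivation:
After 1 (gather 1 gold): gold=1
After 2 (gather 1 gold): gold=2
After 3 (craft parchment): gold=1 parchment=1
After 4 (consume 1 gold): parchment=1
After 5 (consume 1 parchment): (empty)
After 6 (gather 4 gold): gold=4
After 7 (craft parchment): gold=3 parchment=1
After 8 (craft parchment): gold=2 parchment=2
After 9 (craft parchment): gold=1 parchment=3
After 10 (craft parchment): parchment=4
After 11 (gather 4 gold): gold=4 parchment=4
After 12 (craft cart): cart=3 gold=2 parchment=4
After 13 (craft parchment): cart=3 gold=1 parchment=5
After 14 (craft parchment): cart=3 parchment=6
After 15 (consume 3 parchment): cart=3 parchment=3
After 16 (gather 4 gold): cart=3 gold=4 parchment=3
After 17 (craft cart): cart=6 gold=2 parchment=3
After 18 (craft parchment): cart=6 gold=1 parchment=4
After 19 (craft parchment): cart=6 parchment=5
After 20 (consume 5 cart): cart=1 parchment=5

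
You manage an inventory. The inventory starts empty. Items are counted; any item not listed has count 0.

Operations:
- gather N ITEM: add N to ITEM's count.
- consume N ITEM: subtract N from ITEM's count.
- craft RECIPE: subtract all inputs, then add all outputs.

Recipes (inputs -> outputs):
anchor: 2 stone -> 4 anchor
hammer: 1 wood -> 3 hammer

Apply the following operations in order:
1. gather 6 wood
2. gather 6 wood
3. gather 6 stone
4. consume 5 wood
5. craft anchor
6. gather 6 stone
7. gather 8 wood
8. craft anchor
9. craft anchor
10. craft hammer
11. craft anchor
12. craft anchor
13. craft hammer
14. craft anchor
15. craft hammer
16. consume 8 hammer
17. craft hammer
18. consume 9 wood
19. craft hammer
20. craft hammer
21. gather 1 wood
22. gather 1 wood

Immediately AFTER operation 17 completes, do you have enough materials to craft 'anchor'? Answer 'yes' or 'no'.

After 1 (gather 6 wood): wood=6
After 2 (gather 6 wood): wood=12
After 3 (gather 6 stone): stone=6 wood=12
After 4 (consume 5 wood): stone=6 wood=7
After 5 (craft anchor): anchor=4 stone=4 wood=7
After 6 (gather 6 stone): anchor=4 stone=10 wood=7
After 7 (gather 8 wood): anchor=4 stone=10 wood=15
After 8 (craft anchor): anchor=8 stone=8 wood=15
After 9 (craft anchor): anchor=12 stone=6 wood=15
After 10 (craft hammer): anchor=12 hammer=3 stone=6 wood=14
After 11 (craft anchor): anchor=16 hammer=3 stone=4 wood=14
After 12 (craft anchor): anchor=20 hammer=3 stone=2 wood=14
After 13 (craft hammer): anchor=20 hammer=6 stone=2 wood=13
After 14 (craft anchor): anchor=24 hammer=6 wood=13
After 15 (craft hammer): anchor=24 hammer=9 wood=12
After 16 (consume 8 hammer): anchor=24 hammer=1 wood=12
After 17 (craft hammer): anchor=24 hammer=4 wood=11

Answer: no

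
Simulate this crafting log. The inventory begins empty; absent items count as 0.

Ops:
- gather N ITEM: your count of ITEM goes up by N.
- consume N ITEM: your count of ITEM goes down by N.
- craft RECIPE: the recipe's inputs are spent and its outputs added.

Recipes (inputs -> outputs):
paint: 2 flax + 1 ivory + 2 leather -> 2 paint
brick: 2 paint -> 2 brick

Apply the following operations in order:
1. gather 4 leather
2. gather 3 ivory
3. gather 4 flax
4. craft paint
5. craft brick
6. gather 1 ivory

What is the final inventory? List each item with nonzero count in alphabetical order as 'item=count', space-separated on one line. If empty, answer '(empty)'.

Answer: brick=2 flax=2 ivory=3 leather=2

Derivation:
After 1 (gather 4 leather): leather=4
After 2 (gather 3 ivory): ivory=3 leather=4
After 3 (gather 4 flax): flax=4 ivory=3 leather=4
After 4 (craft paint): flax=2 ivory=2 leather=2 paint=2
After 5 (craft brick): brick=2 flax=2 ivory=2 leather=2
After 6 (gather 1 ivory): brick=2 flax=2 ivory=3 leather=2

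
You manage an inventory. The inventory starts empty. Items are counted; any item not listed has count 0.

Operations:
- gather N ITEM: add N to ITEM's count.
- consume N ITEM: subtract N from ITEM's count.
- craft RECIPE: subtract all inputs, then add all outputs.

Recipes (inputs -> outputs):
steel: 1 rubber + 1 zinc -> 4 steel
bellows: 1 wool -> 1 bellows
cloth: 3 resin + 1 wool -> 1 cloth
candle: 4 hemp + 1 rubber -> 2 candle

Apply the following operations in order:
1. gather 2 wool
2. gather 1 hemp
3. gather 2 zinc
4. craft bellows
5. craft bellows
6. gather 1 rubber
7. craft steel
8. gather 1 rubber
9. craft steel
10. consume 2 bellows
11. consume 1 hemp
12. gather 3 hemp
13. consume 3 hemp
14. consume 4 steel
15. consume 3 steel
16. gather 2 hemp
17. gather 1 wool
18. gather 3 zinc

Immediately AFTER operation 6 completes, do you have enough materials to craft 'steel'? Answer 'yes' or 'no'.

Answer: yes

Derivation:
After 1 (gather 2 wool): wool=2
After 2 (gather 1 hemp): hemp=1 wool=2
After 3 (gather 2 zinc): hemp=1 wool=2 zinc=2
After 4 (craft bellows): bellows=1 hemp=1 wool=1 zinc=2
After 5 (craft bellows): bellows=2 hemp=1 zinc=2
After 6 (gather 1 rubber): bellows=2 hemp=1 rubber=1 zinc=2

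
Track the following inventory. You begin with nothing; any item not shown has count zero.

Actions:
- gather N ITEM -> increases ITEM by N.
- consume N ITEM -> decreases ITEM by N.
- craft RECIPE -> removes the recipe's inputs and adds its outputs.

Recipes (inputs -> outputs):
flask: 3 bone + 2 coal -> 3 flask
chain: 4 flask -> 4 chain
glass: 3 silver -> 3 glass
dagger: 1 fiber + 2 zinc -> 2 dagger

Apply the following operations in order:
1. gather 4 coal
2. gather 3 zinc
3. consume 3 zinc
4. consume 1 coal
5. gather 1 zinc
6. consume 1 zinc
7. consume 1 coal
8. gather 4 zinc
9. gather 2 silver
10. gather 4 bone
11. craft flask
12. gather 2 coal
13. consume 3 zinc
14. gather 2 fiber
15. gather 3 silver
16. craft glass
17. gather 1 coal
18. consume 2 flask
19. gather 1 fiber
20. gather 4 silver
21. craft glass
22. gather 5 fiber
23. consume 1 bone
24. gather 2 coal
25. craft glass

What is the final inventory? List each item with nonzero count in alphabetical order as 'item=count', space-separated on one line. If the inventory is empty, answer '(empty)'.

After 1 (gather 4 coal): coal=4
After 2 (gather 3 zinc): coal=4 zinc=3
After 3 (consume 3 zinc): coal=4
After 4 (consume 1 coal): coal=3
After 5 (gather 1 zinc): coal=3 zinc=1
After 6 (consume 1 zinc): coal=3
After 7 (consume 1 coal): coal=2
After 8 (gather 4 zinc): coal=2 zinc=4
After 9 (gather 2 silver): coal=2 silver=2 zinc=4
After 10 (gather 4 bone): bone=4 coal=2 silver=2 zinc=4
After 11 (craft flask): bone=1 flask=3 silver=2 zinc=4
After 12 (gather 2 coal): bone=1 coal=2 flask=3 silver=2 zinc=4
After 13 (consume 3 zinc): bone=1 coal=2 flask=3 silver=2 zinc=1
After 14 (gather 2 fiber): bone=1 coal=2 fiber=2 flask=3 silver=2 zinc=1
After 15 (gather 3 silver): bone=1 coal=2 fiber=2 flask=3 silver=5 zinc=1
After 16 (craft glass): bone=1 coal=2 fiber=2 flask=3 glass=3 silver=2 zinc=1
After 17 (gather 1 coal): bone=1 coal=3 fiber=2 flask=3 glass=3 silver=2 zinc=1
After 18 (consume 2 flask): bone=1 coal=3 fiber=2 flask=1 glass=3 silver=2 zinc=1
After 19 (gather 1 fiber): bone=1 coal=3 fiber=3 flask=1 glass=3 silver=2 zinc=1
After 20 (gather 4 silver): bone=1 coal=3 fiber=3 flask=1 glass=3 silver=6 zinc=1
After 21 (craft glass): bone=1 coal=3 fiber=3 flask=1 glass=6 silver=3 zinc=1
After 22 (gather 5 fiber): bone=1 coal=3 fiber=8 flask=1 glass=6 silver=3 zinc=1
After 23 (consume 1 bone): coal=3 fiber=8 flask=1 glass=6 silver=3 zinc=1
After 24 (gather 2 coal): coal=5 fiber=8 flask=1 glass=6 silver=3 zinc=1
After 25 (craft glass): coal=5 fiber=8 flask=1 glass=9 zinc=1

Answer: coal=5 fiber=8 flask=1 glass=9 zinc=1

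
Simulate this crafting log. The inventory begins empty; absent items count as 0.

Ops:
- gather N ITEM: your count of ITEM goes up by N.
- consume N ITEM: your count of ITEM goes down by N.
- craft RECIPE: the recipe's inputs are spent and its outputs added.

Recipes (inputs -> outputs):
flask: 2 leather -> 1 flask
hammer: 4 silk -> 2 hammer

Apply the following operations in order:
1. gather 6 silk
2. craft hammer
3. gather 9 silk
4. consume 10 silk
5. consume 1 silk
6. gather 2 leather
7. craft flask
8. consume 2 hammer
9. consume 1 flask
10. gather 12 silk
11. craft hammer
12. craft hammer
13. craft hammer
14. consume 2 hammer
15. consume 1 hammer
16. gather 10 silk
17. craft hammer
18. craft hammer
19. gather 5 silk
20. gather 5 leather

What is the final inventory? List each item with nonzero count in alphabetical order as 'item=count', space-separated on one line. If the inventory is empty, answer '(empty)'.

Answer: hammer=7 leather=5 silk=7

Derivation:
After 1 (gather 6 silk): silk=6
After 2 (craft hammer): hammer=2 silk=2
After 3 (gather 9 silk): hammer=2 silk=11
After 4 (consume 10 silk): hammer=2 silk=1
After 5 (consume 1 silk): hammer=2
After 6 (gather 2 leather): hammer=2 leather=2
After 7 (craft flask): flask=1 hammer=2
After 8 (consume 2 hammer): flask=1
After 9 (consume 1 flask): (empty)
After 10 (gather 12 silk): silk=12
After 11 (craft hammer): hammer=2 silk=8
After 12 (craft hammer): hammer=4 silk=4
After 13 (craft hammer): hammer=6
After 14 (consume 2 hammer): hammer=4
After 15 (consume 1 hammer): hammer=3
After 16 (gather 10 silk): hammer=3 silk=10
After 17 (craft hammer): hammer=5 silk=6
After 18 (craft hammer): hammer=7 silk=2
After 19 (gather 5 silk): hammer=7 silk=7
After 20 (gather 5 leather): hammer=7 leather=5 silk=7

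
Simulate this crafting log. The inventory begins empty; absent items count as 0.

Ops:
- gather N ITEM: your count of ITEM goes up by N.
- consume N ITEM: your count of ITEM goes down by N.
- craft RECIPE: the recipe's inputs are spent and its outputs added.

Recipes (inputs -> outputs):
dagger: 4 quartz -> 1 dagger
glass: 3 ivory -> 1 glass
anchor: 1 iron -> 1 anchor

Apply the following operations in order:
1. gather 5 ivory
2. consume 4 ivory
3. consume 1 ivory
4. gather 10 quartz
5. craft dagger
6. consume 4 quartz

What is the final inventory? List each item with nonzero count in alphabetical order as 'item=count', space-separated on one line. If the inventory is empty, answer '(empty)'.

After 1 (gather 5 ivory): ivory=5
After 2 (consume 4 ivory): ivory=1
After 3 (consume 1 ivory): (empty)
After 4 (gather 10 quartz): quartz=10
After 5 (craft dagger): dagger=1 quartz=6
After 6 (consume 4 quartz): dagger=1 quartz=2

Answer: dagger=1 quartz=2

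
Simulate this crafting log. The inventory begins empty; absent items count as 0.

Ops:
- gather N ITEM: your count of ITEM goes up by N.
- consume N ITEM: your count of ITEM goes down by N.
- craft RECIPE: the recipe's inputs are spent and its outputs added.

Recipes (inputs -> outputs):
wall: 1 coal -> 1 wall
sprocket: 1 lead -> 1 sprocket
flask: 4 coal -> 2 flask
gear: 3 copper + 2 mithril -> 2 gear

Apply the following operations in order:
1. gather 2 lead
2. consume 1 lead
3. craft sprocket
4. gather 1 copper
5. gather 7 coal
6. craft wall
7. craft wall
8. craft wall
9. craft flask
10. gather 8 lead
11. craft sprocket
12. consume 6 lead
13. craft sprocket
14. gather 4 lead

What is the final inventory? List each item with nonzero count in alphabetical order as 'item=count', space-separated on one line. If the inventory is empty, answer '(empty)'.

After 1 (gather 2 lead): lead=2
After 2 (consume 1 lead): lead=1
After 3 (craft sprocket): sprocket=1
After 4 (gather 1 copper): copper=1 sprocket=1
After 5 (gather 7 coal): coal=7 copper=1 sprocket=1
After 6 (craft wall): coal=6 copper=1 sprocket=1 wall=1
After 7 (craft wall): coal=5 copper=1 sprocket=1 wall=2
After 8 (craft wall): coal=4 copper=1 sprocket=1 wall=3
After 9 (craft flask): copper=1 flask=2 sprocket=1 wall=3
After 10 (gather 8 lead): copper=1 flask=2 lead=8 sprocket=1 wall=3
After 11 (craft sprocket): copper=1 flask=2 lead=7 sprocket=2 wall=3
After 12 (consume 6 lead): copper=1 flask=2 lead=1 sprocket=2 wall=3
After 13 (craft sprocket): copper=1 flask=2 sprocket=3 wall=3
After 14 (gather 4 lead): copper=1 flask=2 lead=4 sprocket=3 wall=3

Answer: copper=1 flask=2 lead=4 sprocket=3 wall=3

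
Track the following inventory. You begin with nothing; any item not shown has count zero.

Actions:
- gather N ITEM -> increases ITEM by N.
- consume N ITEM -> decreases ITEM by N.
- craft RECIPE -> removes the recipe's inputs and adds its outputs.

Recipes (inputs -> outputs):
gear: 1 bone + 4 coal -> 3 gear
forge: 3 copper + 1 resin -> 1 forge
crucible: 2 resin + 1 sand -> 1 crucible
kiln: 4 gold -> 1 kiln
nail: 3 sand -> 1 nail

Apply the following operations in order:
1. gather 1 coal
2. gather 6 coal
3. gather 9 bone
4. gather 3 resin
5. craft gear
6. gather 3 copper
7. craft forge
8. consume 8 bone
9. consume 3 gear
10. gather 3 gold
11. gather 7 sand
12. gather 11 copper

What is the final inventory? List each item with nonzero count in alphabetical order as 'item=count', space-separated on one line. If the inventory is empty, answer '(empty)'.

After 1 (gather 1 coal): coal=1
After 2 (gather 6 coal): coal=7
After 3 (gather 9 bone): bone=9 coal=7
After 4 (gather 3 resin): bone=9 coal=7 resin=3
After 5 (craft gear): bone=8 coal=3 gear=3 resin=3
After 6 (gather 3 copper): bone=8 coal=3 copper=3 gear=3 resin=3
After 7 (craft forge): bone=8 coal=3 forge=1 gear=3 resin=2
After 8 (consume 8 bone): coal=3 forge=1 gear=3 resin=2
After 9 (consume 3 gear): coal=3 forge=1 resin=2
After 10 (gather 3 gold): coal=3 forge=1 gold=3 resin=2
After 11 (gather 7 sand): coal=3 forge=1 gold=3 resin=2 sand=7
After 12 (gather 11 copper): coal=3 copper=11 forge=1 gold=3 resin=2 sand=7

Answer: coal=3 copper=11 forge=1 gold=3 resin=2 sand=7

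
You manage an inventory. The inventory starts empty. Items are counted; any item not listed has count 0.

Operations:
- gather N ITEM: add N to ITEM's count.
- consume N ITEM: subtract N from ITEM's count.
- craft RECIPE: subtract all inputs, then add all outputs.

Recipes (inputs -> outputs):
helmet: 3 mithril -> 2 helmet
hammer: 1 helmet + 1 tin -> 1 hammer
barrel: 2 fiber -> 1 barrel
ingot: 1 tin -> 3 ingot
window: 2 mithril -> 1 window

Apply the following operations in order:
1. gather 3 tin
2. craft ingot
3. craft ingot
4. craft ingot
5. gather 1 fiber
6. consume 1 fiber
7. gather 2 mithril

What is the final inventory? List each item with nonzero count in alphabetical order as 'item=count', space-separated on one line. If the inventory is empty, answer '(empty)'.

Answer: ingot=9 mithril=2

Derivation:
After 1 (gather 3 tin): tin=3
After 2 (craft ingot): ingot=3 tin=2
After 3 (craft ingot): ingot=6 tin=1
After 4 (craft ingot): ingot=9
After 5 (gather 1 fiber): fiber=1 ingot=9
After 6 (consume 1 fiber): ingot=9
After 7 (gather 2 mithril): ingot=9 mithril=2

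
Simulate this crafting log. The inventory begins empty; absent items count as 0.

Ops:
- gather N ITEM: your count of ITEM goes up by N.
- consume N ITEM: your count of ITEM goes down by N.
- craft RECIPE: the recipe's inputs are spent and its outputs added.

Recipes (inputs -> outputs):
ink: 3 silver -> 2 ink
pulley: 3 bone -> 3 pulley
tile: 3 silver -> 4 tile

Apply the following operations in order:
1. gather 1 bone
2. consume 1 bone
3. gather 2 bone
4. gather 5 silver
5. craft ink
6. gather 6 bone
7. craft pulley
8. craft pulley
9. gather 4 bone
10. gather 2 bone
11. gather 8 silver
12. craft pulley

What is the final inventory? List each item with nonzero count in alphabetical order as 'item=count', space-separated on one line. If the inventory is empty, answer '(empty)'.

After 1 (gather 1 bone): bone=1
After 2 (consume 1 bone): (empty)
After 3 (gather 2 bone): bone=2
After 4 (gather 5 silver): bone=2 silver=5
After 5 (craft ink): bone=2 ink=2 silver=2
After 6 (gather 6 bone): bone=8 ink=2 silver=2
After 7 (craft pulley): bone=5 ink=2 pulley=3 silver=2
After 8 (craft pulley): bone=2 ink=2 pulley=6 silver=2
After 9 (gather 4 bone): bone=6 ink=2 pulley=6 silver=2
After 10 (gather 2 bone): bone=8 ink=2 pulley=6 silver=2
After 11 (gather 8 silver): bone=8 ink=2 pulley=6 silver=10
After 12 (craft pulley): bone=5 ink=2 pulley=9 silver=10

Answer: bone=5 ink=2 pulley=9 silver=10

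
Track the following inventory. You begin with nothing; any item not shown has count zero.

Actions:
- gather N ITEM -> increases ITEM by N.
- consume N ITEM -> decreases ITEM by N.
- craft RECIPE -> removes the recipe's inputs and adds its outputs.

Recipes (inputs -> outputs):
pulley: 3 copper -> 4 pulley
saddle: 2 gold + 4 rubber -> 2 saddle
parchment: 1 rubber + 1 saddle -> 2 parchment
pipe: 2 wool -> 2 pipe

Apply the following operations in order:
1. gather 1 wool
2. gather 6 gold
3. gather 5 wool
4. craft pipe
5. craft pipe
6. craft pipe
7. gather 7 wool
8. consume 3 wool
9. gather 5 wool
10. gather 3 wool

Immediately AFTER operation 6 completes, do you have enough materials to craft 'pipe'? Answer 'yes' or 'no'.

Answer: no

Derivation:
After 1 (gather 1 wool): wool=1
After 2 (gather 6 gold): gold=6 wool=1
After 3 (gather 5 wool): gold=6 wool=6
After 4 (craft pipe): gold=6 pipe=2 wool=4
After 5 (craft pipe): gold=6 pipe=4 wool=2
After 6 (craft pipe): gold=6 pipe=6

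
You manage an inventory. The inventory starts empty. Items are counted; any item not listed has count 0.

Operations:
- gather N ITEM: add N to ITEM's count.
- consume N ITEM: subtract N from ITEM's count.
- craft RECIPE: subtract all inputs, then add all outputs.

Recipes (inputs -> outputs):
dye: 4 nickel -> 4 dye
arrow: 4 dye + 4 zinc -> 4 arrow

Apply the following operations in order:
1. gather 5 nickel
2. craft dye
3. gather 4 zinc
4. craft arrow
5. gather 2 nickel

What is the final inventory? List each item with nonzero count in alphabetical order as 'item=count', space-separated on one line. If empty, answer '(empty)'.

After 1 (gather 5 nickel): nickel=5
After 2 (craft dye): dye=4 nickel=1
After 3 (gather 4 zinc): dye=4 nickel=1 zinc=4
After 4 (craft arrow): arrow=4 nickel=1
After 5 (gather 2 nickel): arrow=4 nickel=3

Answer: arrow=4 nickel=3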